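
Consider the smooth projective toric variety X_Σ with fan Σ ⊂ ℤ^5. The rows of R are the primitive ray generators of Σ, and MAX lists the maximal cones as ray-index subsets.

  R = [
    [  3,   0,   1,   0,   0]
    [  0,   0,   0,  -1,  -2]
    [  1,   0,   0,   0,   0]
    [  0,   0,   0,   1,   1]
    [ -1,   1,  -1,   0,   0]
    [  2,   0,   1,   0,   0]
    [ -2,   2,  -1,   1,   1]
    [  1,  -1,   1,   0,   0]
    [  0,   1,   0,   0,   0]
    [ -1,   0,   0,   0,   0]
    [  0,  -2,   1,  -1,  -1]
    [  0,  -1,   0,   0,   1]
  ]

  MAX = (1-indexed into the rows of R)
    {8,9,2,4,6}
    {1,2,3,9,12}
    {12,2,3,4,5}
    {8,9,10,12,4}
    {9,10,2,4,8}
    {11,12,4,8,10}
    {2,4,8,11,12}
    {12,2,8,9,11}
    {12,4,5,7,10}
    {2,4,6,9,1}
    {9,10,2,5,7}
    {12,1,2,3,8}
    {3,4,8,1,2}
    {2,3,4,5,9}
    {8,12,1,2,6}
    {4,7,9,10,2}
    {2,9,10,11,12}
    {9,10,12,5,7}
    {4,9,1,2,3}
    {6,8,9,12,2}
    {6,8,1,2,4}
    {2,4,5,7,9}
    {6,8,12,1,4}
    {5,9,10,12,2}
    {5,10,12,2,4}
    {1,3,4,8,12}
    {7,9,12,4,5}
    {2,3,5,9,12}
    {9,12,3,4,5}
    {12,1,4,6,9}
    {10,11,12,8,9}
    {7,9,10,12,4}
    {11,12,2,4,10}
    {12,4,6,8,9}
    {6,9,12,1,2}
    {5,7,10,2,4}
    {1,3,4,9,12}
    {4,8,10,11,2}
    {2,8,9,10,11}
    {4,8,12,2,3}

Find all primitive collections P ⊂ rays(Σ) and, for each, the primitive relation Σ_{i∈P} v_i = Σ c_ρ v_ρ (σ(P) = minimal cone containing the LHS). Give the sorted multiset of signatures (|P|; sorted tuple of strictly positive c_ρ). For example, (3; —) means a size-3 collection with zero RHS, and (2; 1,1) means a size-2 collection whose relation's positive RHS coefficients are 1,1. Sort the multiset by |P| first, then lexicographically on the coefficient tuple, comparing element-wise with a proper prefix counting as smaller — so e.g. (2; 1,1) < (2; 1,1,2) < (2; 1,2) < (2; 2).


Primitive collections (25):

  P={3,10}:  v_{3} + v_{10} = 0  ⟹  sig = (2; —)
  P={5,8}:  v_{5} + v_{8} = 0  ⟹  sig = (2; —)
  P={1,10}:  v_{1} + v_{10} = v_{6}  ⟹  sig = (2; 1)
  P={3,6}:  v_{3} + v_{6} = v_{1}  ⟹  sig = (2; 1)
  P={5,6}:  v_{5} + v_{6} = v_{3} + v_{9}  ⟹  sig = (2; 1,1)
  P={6,10}:  v_{6} + v_{10} = v_{8} + v_{9}  ⟹  sig = (2; 1,1)
  P={3,7}:  v_{3} + v_{7} = v_{4} + v_{5} + v_{9}  ⟹  sig = (2; 1,1,1)
  P={3,11}:  v_{3} + v_{11} = v_{2} + v_{8} + v_{12}  ⟹  sig = (2; 1,1,1)
  P={5,11}:  v_{5} + v_{11} = v_{2} + v_{10} + v_{12}  ⟹  sig = (2; 1,1,1)
  P={7,8}:  v_{7} + v_{8} = v_{4} + v_{9} + v_{10}  ⟹  sig = (2; 1,1,1)
  P={1,11}:  v_{1} + v_{11} = v_{2} + v_{6} + v_{8} + v_{12}  ⟹  sig = (2; 1,1,1,1)
  P={6,11}:  v_{6} + v_{11} = v_{2} + 2·v_{8} + v_{9} + v_{12}  ⟹  sig = (2; 1,1,1,2)
  P={1,7}:  v_{1} + v_{7} = v_{3} + v_{4} + 2·v_{9}  ⟹  sig = (2; 1,1,2)
  P={1,5}:  v_{1} + v_{5} = 2·v_{3} + v_{9}  ⟹  sig = (2; 1,2)
  P={6,7}:  v_{6} + v_{7} = v_{4} + 2·v_{9}  ⟹  sig = (2; 1,2)
  P={7,11}:  v_{7} + v_{11} = 2·v_{10}  ⟹  sig = (2; 2)
  P={3,8,9}:  v_{3} + v_{8} + v_{9} = v_{6}  ⟹  sig = (3; 1)
  P={2,7,12}:  v_{2} + v_{7} + v_{12} = v_{5} + v_{10}  ⟹  sig = (3; 1,1)
  P={4,9,11}:  v_{4} + v_{9} + v_{11} = v_{8} + v_{10}  ⟹  sig = (3; 1,1)
  P={1,8,9}:  v_{1} + v_{8} + v_{9} = 2·v_{6}  ⟹  sig = (3; 2)
  P={2,4,9,12}:  v_{2} + v_{4} + v_{9} + v_{12} = 0  ⟹  sig = (4; —)
  P={2,8,10,12}:  v_{2} + v_{8} + v_{10} + v_{12} = v_{11}  ⟹  sig = (4; 1)
  P={4,5,9,10}:  v_{4} + v_{5} + v_{9} + v_{10} = v_{7}  ⟹  sig = (4; 1)
  P={2,4,6,12}:  v_{2} + v_{4} + v_{6} + v_{12} = v_{3} + v_{8}  ⟹  sig = (4; 1,1)
  P={1,2,4,12}:  v_{1} + v_{2} + v_{4} + v_{12} = 2·v_{3} + v_{8}  ⟹  sig = (4; 1,2)

Hence PRS(X_Σ) =
    (2; —)
    (2; —)
    (2; 1)
    (2; 1)
    (2; 1,1)
    (2; 1,1)
    (2; 1,1,1)
    (2; 1,1,1)
    (2; 1,1,1)
    (2; 1,1,1)
    (2; 1,1,1,1)
    (2; 1,1,1,2)
    (2; 1,1,2)
    (2; 1,2)
    (2; 1,2)
    (2; 2)
    (3; 1)
    (3; 1,1)
    (3; 1,1)
    (3; 2)
    (4; —)
    (4; 1)
    (4; 1)
    (4; 1,1)
    (4; 1,2)


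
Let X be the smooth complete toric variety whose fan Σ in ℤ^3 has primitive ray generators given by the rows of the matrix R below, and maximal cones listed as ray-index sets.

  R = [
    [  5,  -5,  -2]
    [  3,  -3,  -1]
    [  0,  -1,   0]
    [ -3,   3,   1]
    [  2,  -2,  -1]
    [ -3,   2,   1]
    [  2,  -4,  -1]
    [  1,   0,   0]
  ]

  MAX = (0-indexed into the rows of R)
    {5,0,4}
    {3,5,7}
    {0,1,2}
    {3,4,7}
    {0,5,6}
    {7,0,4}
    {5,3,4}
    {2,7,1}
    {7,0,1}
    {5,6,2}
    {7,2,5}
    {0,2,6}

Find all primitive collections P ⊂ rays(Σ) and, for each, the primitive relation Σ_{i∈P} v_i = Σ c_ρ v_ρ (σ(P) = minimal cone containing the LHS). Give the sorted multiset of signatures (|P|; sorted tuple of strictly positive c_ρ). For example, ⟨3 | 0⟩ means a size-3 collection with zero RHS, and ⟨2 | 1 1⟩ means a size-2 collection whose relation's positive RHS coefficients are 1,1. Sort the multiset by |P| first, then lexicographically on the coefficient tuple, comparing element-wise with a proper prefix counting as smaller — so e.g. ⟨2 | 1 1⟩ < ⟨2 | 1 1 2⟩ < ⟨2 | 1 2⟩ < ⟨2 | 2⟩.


|primitive collections| = 14. Relations:

  P = {1,3}:  v_{1} + v_{3} = 0  ⟹  sig = ⟨2 | 0⟩
  P = {0,3}:  v_{0} + v_{3} = v_{4}  ⟹  sig = ⟨2 | 1⟩
  P = {1,4}:  v_{1} + v_{4} = v_{0}  ⟹  sig = ⟨2 | 1⟩
  P = {1,5}:  v_{1} + v_{5} = v_{2}  ⟹  sig = ⟨2 | 1⟩
  P = {2,3}:  v_{2} + v_{3} = v_{5}  ⟹  sig = ⟨2 | 1⟩
  P = {2,4}:  v_{2} + v_{4} = v_{0} + v_{5}  ⟹  sig = ⟨2 | 1 1⟩
  P = {6,7}:  v_{6} + v_{7} = v_{1} + v_{2}  ⟹  sig = ⟨2 | 1 1⟩
  P = {1,6}:  v_{1} + v_{6} = v_{0} + 2·v_{2}  ⟹  sig = ⟨2 | 1 2⟩
  P = {3,6}:  v_{3} + v_{6} = v_{0} + 2·v_{5}  ⟹  sig = ⟨2 | 1 2⟩
  P = {4,6}:  v_{4} + v_{6} = 2·v_{0} + 2·v_{5}  ⟹  sig = ⟨2 | 2 2⟩
  P = {4,5,7}:  v_{4} + v_{5} + v_{7} = 0  ⟹  sig = ⟨3 | 0⟩
  P = {0,2,5}:  v_{0} + v_{2} + v_{5} = v_{6}  ⟹  sig = ⟨3 | 1⟩
  P = {0,5,7}:  v_{0} + v_{5} + v_{7} = v_{1}  ⟹  sig = ⟨3 | 1⟩
  P = {0,2,7}:  v_{0} + v_{2} + v_{7} = 2·v_{1}  ⟹  sig = ⟨3 | 2⟩

Hence PRS(X_Σ) =
[⟨2 | 0⟩, ⟨2 | 1⟩, ⟨2 | 1⟩, ⟨2 | 1⟩, ⟨2 | 1⟩, ⟨2 | 1 1⟩, ⟨2 | 1 1⟩, ⟨2 | 1 2⟩, ⟨2 | 1 2⟩, ⟨2 | 2 2⟩, ⟨3 | 0⟩, ⟨3 | 1⟩, ⟨3 | 1⟩, ⟨3 | 2⟩]


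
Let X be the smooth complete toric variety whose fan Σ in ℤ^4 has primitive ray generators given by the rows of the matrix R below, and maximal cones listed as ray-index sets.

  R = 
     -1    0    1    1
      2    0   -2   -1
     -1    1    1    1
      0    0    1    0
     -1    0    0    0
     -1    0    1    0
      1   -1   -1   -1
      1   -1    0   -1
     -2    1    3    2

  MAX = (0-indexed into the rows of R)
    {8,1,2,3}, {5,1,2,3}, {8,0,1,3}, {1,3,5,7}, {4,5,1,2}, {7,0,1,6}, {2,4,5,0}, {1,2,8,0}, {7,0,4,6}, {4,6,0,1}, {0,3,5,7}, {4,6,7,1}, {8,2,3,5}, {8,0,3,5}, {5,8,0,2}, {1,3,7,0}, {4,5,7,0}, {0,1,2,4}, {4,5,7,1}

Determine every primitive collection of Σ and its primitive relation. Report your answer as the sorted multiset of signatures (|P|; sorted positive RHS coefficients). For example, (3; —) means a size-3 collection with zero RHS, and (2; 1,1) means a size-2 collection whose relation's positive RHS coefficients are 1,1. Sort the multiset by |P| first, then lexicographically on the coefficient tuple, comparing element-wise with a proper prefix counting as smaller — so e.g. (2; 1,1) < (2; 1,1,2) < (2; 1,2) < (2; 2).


12 minimal non-faces of Δ(Σ) (on 9 rays):

  P={2,6}:  v_{2} + v_{6} = 0 — sig = (2; —)
  P={2,7}:  v_{2} + v_{7} = v_{3} — sig = (2; 1)
  P={3,4}:  v_{3} + v_{4} = v_{5} — sig = (2; 1)
  P={3,6}:  v_{3} + v_{6} = v_{7} — sig = (2; 1)
  P={5,6}:  v_{5} + v_{6} = v_{4} + v_{7} — sig = (2; 1,1)
  P={6,8}:  v_{6} + v_{8} = v_{0} + v_{3} — sig = (2; 1,1)
  P={4,8}:  v_{4} + v_{8} = v_{0} + v_{2} + v_{5} — sig = (2; 1,1,1)
  P={7,8}:  v_{7} + v_{8} = v_{0} + 2·v_{3} — sig = (2; 1,2)
  P={0,1,5}:  v_{0} + v_{1} + v_{5} = 0 — sig = (3; —)
  P={0,2,3}:  v_{0} + v_{2} + v_{3} = v_{8} — sig = (3; 1)
  P={1,5,8}:  v_{1} + v_{5} + v_{8} = v_{2} + v_{3} — sig = (3; 1,1)
  P={0,1,4,7}:  v_{0} + v_{1} + v_{4} + v_{7} = v_{6} — sig = (4; 1)

so the primitive-relation signature multiset is
{ (2; —),  (2; 1) ×3,  (2; 1,1) ×2,  (2; 1,1,1),  (2; 1,2),  (3; —),  (3; 1),  (3; 1,1),  (4; 1) }


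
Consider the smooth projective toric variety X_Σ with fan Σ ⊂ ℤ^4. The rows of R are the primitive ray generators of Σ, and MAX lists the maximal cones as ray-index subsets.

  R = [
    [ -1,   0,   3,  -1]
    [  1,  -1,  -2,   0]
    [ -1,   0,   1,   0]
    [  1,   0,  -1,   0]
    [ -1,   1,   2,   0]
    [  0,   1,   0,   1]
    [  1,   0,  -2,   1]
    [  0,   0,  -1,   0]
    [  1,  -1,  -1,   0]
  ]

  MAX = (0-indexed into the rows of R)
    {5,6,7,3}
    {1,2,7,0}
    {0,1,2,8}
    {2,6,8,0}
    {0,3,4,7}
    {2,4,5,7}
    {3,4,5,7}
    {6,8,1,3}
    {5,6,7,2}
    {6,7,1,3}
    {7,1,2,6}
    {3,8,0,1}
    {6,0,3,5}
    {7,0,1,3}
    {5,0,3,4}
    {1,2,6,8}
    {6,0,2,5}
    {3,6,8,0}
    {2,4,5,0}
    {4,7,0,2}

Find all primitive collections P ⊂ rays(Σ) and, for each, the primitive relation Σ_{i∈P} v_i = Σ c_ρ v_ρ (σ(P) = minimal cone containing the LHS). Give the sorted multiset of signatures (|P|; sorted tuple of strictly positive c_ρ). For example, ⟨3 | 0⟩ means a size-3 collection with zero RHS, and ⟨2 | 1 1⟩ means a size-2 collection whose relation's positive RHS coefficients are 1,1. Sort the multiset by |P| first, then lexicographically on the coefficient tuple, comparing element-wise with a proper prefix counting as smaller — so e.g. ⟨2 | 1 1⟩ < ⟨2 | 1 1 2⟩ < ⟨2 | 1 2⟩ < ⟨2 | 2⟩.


Δ(Σ) — 9 vertices, 10 min non-faces:

  {1,4}:  v_{1} + v_{4} = 0  so sig = ⟨2 | 0⟩
  {2,3}:  v_{2} + v_{3} = 0  so sig = ⟨2 | 0⟩
  {1,5}:  v_{1} + v_{5} = v_{6}  so sig = ⟨2 | 1⟩
  {4,6}:  v_{4} + v_{6} = v_{5}  so sig = ⟨2 | 1⟩
  {7,8}:  v_{7} + v_{8} = v_{1}  so sig = ⟨2 | 1⟩
  {4,8}:  v_{4} + v_{8} = v_{0} + v_{6}  so sig = ⟨2 | 1 1⟩
  {5,8}:  v_{5} + v_{8} = v_{0} + 2·v_{6}  so sig = ⟨2 | 1 2⟩
  {0,6,7}:  v_{0} + v_{6} + v_{7} = 0  so sig = ⟨3 | 0⟩
  {0,1,6}:  v_{0} + v_{1} + v_{6} = v_{8}  so sig = ⟨3 | 1⟩
  {0,5,7}:  v_{0} + v_{5} + v_{7} = v_{4}  so sig = ⟨3 | 1⟩

Hence PRS(X_Σ) =
    |P|=2: 7 collections, coeffs (), (), (1), (1), (1), (1,1), (1,2)
    |P|=3: 3 collections, coeffs (), (1), (1)


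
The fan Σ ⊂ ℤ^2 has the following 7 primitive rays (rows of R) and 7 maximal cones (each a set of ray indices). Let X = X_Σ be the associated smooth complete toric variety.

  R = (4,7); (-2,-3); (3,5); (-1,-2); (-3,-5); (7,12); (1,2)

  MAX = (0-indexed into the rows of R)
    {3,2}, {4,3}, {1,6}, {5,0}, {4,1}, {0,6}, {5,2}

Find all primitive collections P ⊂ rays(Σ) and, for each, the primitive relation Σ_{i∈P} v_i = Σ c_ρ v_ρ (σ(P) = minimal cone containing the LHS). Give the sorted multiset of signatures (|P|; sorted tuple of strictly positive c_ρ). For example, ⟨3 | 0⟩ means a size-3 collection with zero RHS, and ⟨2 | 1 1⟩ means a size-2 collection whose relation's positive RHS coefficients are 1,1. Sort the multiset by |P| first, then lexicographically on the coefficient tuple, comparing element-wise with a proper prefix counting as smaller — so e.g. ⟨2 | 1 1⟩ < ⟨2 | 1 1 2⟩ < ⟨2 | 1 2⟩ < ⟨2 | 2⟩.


Primitive collections (14):

  P = {2,4}:  v_{2} + v_{4} = 0  so sig = ⟨2 | 0⟩
  P = {3,6}:  v_{3} + v_{6} = 0  so sig = ⟨2 | 0⟩
  P = {0,2}:  v_{0} + v_{2} = v_{5}  so sig = ⟨2 | 1⟩
  P = {0,3}:  v_{0} + v_{3} = v_{2}  so sig = ⟨2 | 1⟩
  P = {0,4}:  v_{0} + v_{4} = v_{6}  so sig = ⟨2 | 1⟩
  P = {1,2}:  v_{1} + v_{2} = v_{6}  so sig = ⟨2 | 1⟩
  P = {1,3}:  v_{1} + v_{3} = v_{4}  so sig = ⟨2 | 1⟩
  P = {2,6}:  v_{2} + v_{6} = v_{0}  so sig = ⟨2 | 1⟩
  P = {4,5}:  v_{4} + v_{5} = v_{0}  so sig = ⟨2 | 1⟩
  P = {4,6}:  v_{4} + v_{6} = v_{1}  so sig = ⟨2 | 1⟩
  P = {1,5}:  v_{1} + v_{5} = v_{0} + v_{6}  so sig = ⟨2 | 1 1⟩
  P = {0,1}:  v_{0} + v_{1} = 2·v_{6}  so sig = ⟨2 | 2⟩
  P = {3,5}:  v_{3} + v_{5} = 2·v_{2}  so sig = ⟨2 | 2⟩
  P = {5,6}:  v_{5} + v_{6} = 2·v_{0}  so sig = ⟨2 | 2⟩

Hence PRS(X_Σ) =
    ⟨2 | 0⟩
    ⟨2 | 0⟩
    ⟨2 | 1⟩
    ⟨2 | 1⟩
    ⟨2 | 1⟩
    ⟨2 | 1⟩
    ⟨2 | 1⟩
    ⟨2 | 1⟩
    ⟨2 | 1⟩
    ⟨2 | 1⟩
    ⟨2 | 1 1⟩
    ⟨2 | 2⟩
    ⟨2 | 2⟩
    ⟨2 | 2⟩


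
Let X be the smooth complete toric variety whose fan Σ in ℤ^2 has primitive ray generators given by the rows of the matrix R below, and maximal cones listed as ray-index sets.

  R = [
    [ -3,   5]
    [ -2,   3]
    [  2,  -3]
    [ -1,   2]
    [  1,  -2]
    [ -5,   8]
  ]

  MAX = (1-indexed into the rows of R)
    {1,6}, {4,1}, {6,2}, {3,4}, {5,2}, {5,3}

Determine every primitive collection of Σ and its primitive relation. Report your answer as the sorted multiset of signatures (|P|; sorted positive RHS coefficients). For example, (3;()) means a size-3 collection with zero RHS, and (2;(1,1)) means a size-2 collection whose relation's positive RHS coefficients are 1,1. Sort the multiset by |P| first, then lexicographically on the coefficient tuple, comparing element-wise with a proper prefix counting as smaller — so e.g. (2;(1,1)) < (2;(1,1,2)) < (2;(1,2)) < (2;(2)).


Δ(Σ) — 6 vertices, 9 min non-faces:

  P={2,3}:  v_{2} + v_{3} = 0 ; sig = (2;())
  P={4,5}:  v_{4} + v_{5} = 0 ; sig = (2;())
  P={1,2}:  v_{1} + v_{2} = v_{6} ; sig = (2;(1))
  P={1,3}:  v_{1} + v_{3} = v_{4} ; sig = (2;(1))
  P={1,5}:  v_{1} + v_{5} = v_{2} ; sig = (2;(1))
  P={2,4}:  v_{2} + v_{4} = v_{1} ; sig = (2;(1))
  P={3,6}:  v_{3} + v_{6} = v_{1} ; sig = (2;(1))
  P={4,6}:  v_{4} + v_{6} = 2·v_{1} ; sig = (2;(2))
  P={5,6}:  v_{5} + v_{6} = 2·v_{2} ; sig = (2;(2))

Signatures (|P|; sorted positive RHS coefficients), sorted:
{ (2;()) ×2,  (2;(1)) ×5,  (2;(2)) ×2 }


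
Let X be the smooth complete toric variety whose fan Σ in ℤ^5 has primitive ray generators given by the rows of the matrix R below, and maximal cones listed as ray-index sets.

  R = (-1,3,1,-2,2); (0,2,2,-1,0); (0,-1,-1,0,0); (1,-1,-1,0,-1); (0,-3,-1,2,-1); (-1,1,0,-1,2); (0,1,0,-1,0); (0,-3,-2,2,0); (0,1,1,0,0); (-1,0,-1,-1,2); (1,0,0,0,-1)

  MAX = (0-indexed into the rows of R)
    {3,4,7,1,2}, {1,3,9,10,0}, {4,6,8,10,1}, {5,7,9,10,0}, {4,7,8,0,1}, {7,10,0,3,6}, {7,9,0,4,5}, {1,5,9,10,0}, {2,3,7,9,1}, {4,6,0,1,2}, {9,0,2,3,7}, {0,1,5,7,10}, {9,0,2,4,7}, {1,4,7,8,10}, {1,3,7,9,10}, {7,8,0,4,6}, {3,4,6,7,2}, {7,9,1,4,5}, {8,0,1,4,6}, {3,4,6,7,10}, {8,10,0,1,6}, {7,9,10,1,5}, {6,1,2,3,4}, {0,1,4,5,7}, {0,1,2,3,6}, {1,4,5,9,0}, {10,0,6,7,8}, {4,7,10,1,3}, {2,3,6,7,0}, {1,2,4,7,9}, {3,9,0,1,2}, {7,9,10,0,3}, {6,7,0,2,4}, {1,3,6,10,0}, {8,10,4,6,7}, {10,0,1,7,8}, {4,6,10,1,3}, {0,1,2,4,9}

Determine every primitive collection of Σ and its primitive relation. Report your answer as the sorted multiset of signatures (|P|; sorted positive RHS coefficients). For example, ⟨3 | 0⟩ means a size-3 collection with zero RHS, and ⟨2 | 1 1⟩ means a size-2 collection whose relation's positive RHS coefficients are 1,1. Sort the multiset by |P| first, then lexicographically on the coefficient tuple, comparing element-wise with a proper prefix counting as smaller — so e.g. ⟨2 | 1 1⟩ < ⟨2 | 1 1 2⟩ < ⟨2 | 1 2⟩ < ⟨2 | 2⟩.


The 18 primitive collections of Σ (r=11, n=5):

  P={2,8}:  v_{2} + v_{8} = 0  so sig = ⟨2 | 0⟩
  P={2,5}:  v_{2} + v_{5} = v_{9}  so sig = ⟨2 | 1⟩
  P={2,10}:  v_{2} + v_{10} = v_{3}  so sig = ⟨2 | 1⟩
  P={3,8}:  v_{3} + v_{8} = v_{10}  so sig = ⟨2 | 1⟩
  P={8,9}:  v_{8} + v_{9} = v_{5}  so sig = ⟨2 | 1⟩
  P={3,5}:  v_{3} + v_{5} = v_{9} + v_{10}  so sig = ⟨2 | 1 1⟩
  P={5,6}:  v_{5} + v_{6} = v_{0} + v_{2}  so sig = ⟨2 | 1 1⟩
  P={5,8}:  v_{5} + v_{8} = v_{0} + v_{1} + v_{7}  so sig = ⟨2 | 1 1 1⟩
  P={6,9}:  v_{6} + v_{9} = v_{0} + 2·v_{2}  so sig = ⟨2 | 1 2⟩
  P={0,4,10}:  v_{0} + v_{4} + v_{10} = 0  so sig = ⟨3 | 0⟩
  P={1,6,7}:  v_{1} + v_{6} + v_{7} = 0  so sig = ⟨3 | 0⟩
  P={0,3,4}:  v_{0} + v_{3} + v_{4} = v_{2}  so sig = ⟨3 | 1⟩
  P={4,5,10}:  v_{4} + v_{5} + v_{10} = v_{1} + v_{2} + v_{7}  so sig = ⟨3 | 1 1 1⟩
  P={4,9,10}:  v_{4} + v_{9} + v_{10} = v_{1} + 2·v_{2} + v_{7}  so sig = ⟨3 | 1 1 2⟩
  P={3,4,9}:  v_{3} + v_{4} + v_{9} = v_{1} + 3·v_{2} + v_{7}  so sig = ⟨3 | 1 1 3⟩
  P={0,1,2,7}:  v_{0} + v_{1} + v_{2} + v_{7} = v_{5}  so sig = ⟨4 | 1⟩
  P={0,1,3,7}:  v_{0} + v_{1} + v_{3} + v_{7} = v_{5} + v_{10}  so sig = ⟨4 | 1 1⟩
  P={0,1,7,9}:  v_{0} + v_{1} + v_{7} + v_{9} = 2·v_{5}  so sig = ⟨4 | 2⟩

Signatures (|P|; sorted positive RHS coefficients), sorted:
    ⟨2 | 0⟩
    ⟨2 | 1⟩
    ⟨2 | 1⟩
    ⟨2 | 1⟩
    ⟨2 | 1⟩
    ⟨2 | 1 1⟩
    ⟨2 | 1 1⟩
    ⟨2 | 1 1 1⟩
    ⟨2 | 1 2⟩
    ⟨3 | 0⟩
    ⟨3 | 0⟩
    ⟨3 | 1⟩
    ⟨3 | 1 1 1⟩
    ⟨3 | 1 1 2⟩
    ⟨3 | 1 1 3⟩
    ⟨4 | 1⟩
    ⟨4 | 1 1⟩
    ⟨4 | 2⟩


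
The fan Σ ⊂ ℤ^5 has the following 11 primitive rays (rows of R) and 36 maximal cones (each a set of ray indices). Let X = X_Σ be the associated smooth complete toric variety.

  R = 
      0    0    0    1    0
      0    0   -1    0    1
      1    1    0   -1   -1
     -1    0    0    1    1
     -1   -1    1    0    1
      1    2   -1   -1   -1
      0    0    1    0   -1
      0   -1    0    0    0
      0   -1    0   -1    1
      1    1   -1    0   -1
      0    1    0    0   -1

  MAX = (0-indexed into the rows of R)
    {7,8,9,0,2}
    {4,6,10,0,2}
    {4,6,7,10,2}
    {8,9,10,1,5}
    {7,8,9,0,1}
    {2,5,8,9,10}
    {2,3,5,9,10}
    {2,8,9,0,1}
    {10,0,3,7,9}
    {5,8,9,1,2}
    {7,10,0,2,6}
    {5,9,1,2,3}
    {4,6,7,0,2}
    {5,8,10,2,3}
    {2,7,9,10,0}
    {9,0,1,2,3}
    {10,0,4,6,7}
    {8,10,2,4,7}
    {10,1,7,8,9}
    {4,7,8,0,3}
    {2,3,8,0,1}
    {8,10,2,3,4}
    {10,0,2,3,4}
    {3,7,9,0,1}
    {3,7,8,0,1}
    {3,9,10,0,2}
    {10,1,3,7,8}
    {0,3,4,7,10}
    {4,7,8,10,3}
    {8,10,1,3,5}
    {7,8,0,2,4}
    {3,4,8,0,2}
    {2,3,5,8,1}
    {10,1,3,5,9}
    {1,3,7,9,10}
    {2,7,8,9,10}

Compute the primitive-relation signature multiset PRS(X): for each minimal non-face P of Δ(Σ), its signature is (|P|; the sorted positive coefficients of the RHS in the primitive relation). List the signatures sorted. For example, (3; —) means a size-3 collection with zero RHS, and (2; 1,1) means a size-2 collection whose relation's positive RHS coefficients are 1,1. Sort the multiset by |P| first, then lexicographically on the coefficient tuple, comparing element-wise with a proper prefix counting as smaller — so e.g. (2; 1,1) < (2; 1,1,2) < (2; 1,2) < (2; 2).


17 collections generate NE(X_Σ); each relation:

  P={1,6}:  v_{1} + v_{6} = 0  so sig = (2; —)
  P={4,9}:  v_{4} + v_{9} = 0  so sig = (2; —)
  P={1,4}:  v_{1} + v_{4} = v_{3} + v_{8}  so sig = (2; 1,1)
  P={5,6}:  v_{5} + v_{6} = v_{2} + v_{10}  so sig = (2; 1,1)
  P={0,5}:  v_{0} + v_{5} = v_{2} + v_{3} + v_{9}  so sig = (2; 1,1,1)
  P={3,6}:  v_{3} + v_{6} = v_{0} + v_{4} + v_{10}  so sig = (2; 1,1,1)
  P={5,7}:  v_{5} + v_{7} = v_{8} + v_{9} + v_{10}  so sig = (2; 1,1,1)
  P={6,8}:  v_{6} + v_{8} = v_{2} + v_{4} + v_{7}  so sig = (2; 1,1,1)
  P={4,5}:  v_{4} + v_{5} = v_{2} + v_{3} + v_{8} + v_{10}  so sig = (2; 1,1,1,1)
  P={6,9}:  v_{6} + v_{9} = v_{0} + v_{2} + v_{7} + v_{10}  so sig = (2; 1,1,1,1)
  P={0,8,10}:  v_{0} + v_{8} + v_{10} = 0  so sig = (3; —)
  P={2,3,7}:  v_{2} + v_{3} + v_{7} = 0  so sig = (3; —)
  P={1,2,10}:  v_{1} + v_{2} + v_{10} = v_{5}  so sig = (3; 1)
  P={3,8,9}:  v_{3} + v_{8} + v_{9} = v_{1}  so sig = (3; 1)
  P={0,1,10}:  v_{0} + v_{1} + v_{10} = v_{3} + v_{9}  so sig = (3; 1,1)
  P={1,2,7}:  v_{1} + v_{2} + v_{7} = v_{8} + v_{9}  so sig = (3; 1,1)
  P={0,2,4,7,10}:  v_{0} + v_{2} + v_{4} + v_{7} + v_{10} = v_{6}  so sig = (5; 1)

Hence PRS(X_Σ) =
    (2; —)
    (2; —)
    (2; 1,1)
    (2; 1,1)
    (2; 1,1,1)
    (2; 1,1,1)
    (2; 1,1,1)
    (2; 1,1,1)
    (2; 1,1,1,1)
    (2; 1,1,1,1)
    (3; —)
    (3; —)
    (3; 1)
    (3; 1)
    (3; 1,1)
    (3; 1,1)
    (5; 1)


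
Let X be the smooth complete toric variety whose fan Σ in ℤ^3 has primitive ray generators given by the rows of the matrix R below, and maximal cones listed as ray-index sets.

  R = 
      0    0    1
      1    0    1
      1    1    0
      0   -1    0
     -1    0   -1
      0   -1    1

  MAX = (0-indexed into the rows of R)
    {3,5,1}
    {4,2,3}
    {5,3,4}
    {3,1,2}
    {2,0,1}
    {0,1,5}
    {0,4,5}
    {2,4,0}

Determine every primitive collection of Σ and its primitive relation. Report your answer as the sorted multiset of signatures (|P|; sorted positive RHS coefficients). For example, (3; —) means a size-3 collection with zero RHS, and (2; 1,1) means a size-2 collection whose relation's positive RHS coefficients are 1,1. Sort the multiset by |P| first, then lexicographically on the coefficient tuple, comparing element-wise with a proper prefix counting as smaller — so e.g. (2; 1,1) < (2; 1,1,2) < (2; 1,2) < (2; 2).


Primitive collections (3):

  P = {1,4}:  v_{1} + v_{4} = 0 ; sig = (2; —)
  P = {0,3}:  v_{0} + v_{3} = v_{5} ; sig = (2; 1)
  P = {2,5}:  v_{2} + v_{5} = v_{1} ; sig = (2; 1)

Hence PRS(X_Σ) =
[(2; —), (2; 1), (2; 1)]


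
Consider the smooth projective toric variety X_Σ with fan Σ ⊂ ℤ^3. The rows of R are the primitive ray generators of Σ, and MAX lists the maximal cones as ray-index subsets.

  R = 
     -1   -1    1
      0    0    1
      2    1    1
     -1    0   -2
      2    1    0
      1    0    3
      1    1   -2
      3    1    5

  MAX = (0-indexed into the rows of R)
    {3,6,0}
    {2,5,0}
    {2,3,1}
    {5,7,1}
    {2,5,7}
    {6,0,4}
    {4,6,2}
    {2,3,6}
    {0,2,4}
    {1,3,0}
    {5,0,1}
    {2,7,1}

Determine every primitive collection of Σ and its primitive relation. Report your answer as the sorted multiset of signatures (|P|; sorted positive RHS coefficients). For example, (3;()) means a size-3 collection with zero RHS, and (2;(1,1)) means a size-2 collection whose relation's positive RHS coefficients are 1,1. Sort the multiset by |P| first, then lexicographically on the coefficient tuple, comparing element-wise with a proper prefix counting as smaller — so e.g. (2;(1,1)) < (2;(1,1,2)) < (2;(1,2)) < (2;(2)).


Δ(Σ) — 8 vertices, 14 min non-faces:

  P={1,4}:  v_{1} + v_{4} = v_{2}  →  sig = (2;(1))
  P={3,4}:  v_{3} + v_{4} = v_{6}  →  sig = (2;(1))
  P={3,5}:  v_{3} + v_{5} = v_{1}  →  sig = (2;(1))
  P={5,6}:  v_{5} + v_{6} = v_{2}  →  sig = (2;(1))
  P={1,6}:  v_{1} + v_{6} = v_{2} + v_{3}  →  sig = (2;(1,1))
  P={3,7}:  v_{3} + v_{7} = 2·v_{1} + v_{2}  →  sig = (2;(1,2))
  P={4,5}:  v_{4} + v_{5} = v_{0} + 2·v_{2}  →  sig = (2;(1,2))
  P={4,7}:  v_{4} + v_{7} = 2·v_{2} + v_{5}  →  sig = (2;(1,2))
  P={6,7}:  v_{6} + v_{7} = v_{1} + 2·v_{2}  →  sig = (2;(1,2))
  P={0,7}:  v_{0} + v_{7} = 2·v_{5}  →  sig = (2;(2))
  P={0,2,3}:  v_{0} + v_{2} + v_{3} = 0  →  sig = (3;())
  P={0,1,2}:  v_{0} + v_{1} + v_{2} = v_{5}  →  sig = (3;(1))
  P={0,2,6}:  v_{0} + v_{2} + v_{6} = v_{4}  →  sig = (3;(1))
  P={1,2,5}:  v_{1} + v_{2} + v_{5} = v_{7}  →  sig = (3;(1))

Signatures (|P|; sorted positive RHS coefficients), sorted:
    |P|=2: 10 collections, coeffs (1), (1), (1), (1), (1,1), (1,2), (1,2), (1,2), (1,2), (2)
    |P|=3: 4 collections, coeffs (), (1), (1), (1)


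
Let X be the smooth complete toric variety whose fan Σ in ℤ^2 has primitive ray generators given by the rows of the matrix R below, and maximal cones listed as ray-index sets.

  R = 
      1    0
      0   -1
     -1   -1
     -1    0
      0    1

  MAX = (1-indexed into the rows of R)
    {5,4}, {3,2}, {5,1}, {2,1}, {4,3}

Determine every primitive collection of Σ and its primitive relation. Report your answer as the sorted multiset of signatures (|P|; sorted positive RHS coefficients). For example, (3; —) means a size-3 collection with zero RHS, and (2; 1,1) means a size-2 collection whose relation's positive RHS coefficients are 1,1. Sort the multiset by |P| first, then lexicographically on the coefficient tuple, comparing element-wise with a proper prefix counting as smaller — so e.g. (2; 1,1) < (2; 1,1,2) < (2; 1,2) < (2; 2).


5 minimal non-faces of Δ(Σ) (on 5 rays):

  P={1,4}:  v_{1} + v_{4} = 0  ⟹  sig = (2; —)
  P={2,5}:  v_{2} + v_{5} = 0  ⟹  sig = (2; —)
  P={1,3}:  v_{1} + v_{3} = v_{2}  ⟹  sig = (2; 1)
  P={2,4}:  v_{2} + v_{4} = v_{3}  ⟹  sig = (2; 1)
  P={3,5}:  v_{3} + v_{5} = v_{4}  ⟹  sig = (2; 1)

Signatures (|P|; sorted positive RHS coefficients), sorted:
    |P|=2: 5 collections, coeffs (), (), (1), (1), (1)


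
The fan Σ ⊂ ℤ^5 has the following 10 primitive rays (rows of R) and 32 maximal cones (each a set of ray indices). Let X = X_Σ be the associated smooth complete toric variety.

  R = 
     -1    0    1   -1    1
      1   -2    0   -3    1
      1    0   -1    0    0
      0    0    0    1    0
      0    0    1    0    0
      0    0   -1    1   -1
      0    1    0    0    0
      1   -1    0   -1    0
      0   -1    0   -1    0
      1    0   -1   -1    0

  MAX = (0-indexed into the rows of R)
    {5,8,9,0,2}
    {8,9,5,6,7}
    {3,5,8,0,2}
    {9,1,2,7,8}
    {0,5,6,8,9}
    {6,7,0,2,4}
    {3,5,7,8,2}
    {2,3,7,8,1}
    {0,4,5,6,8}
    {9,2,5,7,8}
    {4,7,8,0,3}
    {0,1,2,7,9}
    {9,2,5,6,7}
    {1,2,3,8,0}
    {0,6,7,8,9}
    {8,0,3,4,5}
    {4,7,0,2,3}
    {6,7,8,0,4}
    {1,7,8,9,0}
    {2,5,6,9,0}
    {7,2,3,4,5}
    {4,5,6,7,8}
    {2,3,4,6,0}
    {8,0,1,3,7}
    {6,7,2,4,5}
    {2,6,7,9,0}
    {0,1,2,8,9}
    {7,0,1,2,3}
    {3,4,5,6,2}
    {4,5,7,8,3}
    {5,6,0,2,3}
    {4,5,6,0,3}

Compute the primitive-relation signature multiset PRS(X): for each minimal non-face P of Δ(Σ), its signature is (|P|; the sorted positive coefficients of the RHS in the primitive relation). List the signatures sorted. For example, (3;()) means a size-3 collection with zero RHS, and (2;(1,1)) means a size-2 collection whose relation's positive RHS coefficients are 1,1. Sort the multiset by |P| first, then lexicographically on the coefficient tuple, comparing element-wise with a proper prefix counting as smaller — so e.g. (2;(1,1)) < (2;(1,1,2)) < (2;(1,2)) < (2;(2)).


12 collections generate NE(X_Σ); each relation:

  P={3,9}:  v_{3} + v_{9} = v_{2} — sig = (2;(1))
  P={4,9}:  v_{4} + v_{9} = v_{6} + v_{7} — sig = (2;(1,1))
  P={1,6}:  v_{1} + v_{6} = v_{0} + v_{7} + v_{9} — sig = (2;(1,1,1))
  P={1,4}:  v_{1} + v_{4} = v_{0} + 2·v_{7} — sig = (2;(1,2))
  P={1,5}:  v_{1} + v_{5} = v_{2} + 2·v_{8} — sig = (2;(1,2))
  P={3,6,8}:  v_{3} + v_{6} + v_{8} = 0 — sig = (3;())
  P={0,5,7}:  v_{0} + v_{5} + v_{7} = v_{8} — sig = (3;(1))
  P={2,4,8}:  v_{2} + v_{4} + v_{8} = v_{7} — sig = (3;(1))
  P={2,6,8}:  v_{2} + v_{6} + v_{8} = v_{9} — sig = (3;(1))
  P={3,6,7}:  v_{3} + v_{6} + v_{7} = v_{2} + v_{4} — sig = (3;(1,1))
  P={0,2,4,5}:  v_{0} + v_{2} + v_{4} + v_{5} = 0 — sig = (4;())
  P={0,2,7,8}:  v_{0} + v_{2} + v_{7} + v_{8} = v_{1} — sig = (4;(1))

Hence PRS(X_Σ) =
[(2;(1)), (2;(1,1)), (2;(1,1,1)), (2;(1,2)), (2;(1,2)), (3;()), (3;(1)), (3;(1)), (3;(1)), (3;(1,1)), (4;()), (4;(1))]


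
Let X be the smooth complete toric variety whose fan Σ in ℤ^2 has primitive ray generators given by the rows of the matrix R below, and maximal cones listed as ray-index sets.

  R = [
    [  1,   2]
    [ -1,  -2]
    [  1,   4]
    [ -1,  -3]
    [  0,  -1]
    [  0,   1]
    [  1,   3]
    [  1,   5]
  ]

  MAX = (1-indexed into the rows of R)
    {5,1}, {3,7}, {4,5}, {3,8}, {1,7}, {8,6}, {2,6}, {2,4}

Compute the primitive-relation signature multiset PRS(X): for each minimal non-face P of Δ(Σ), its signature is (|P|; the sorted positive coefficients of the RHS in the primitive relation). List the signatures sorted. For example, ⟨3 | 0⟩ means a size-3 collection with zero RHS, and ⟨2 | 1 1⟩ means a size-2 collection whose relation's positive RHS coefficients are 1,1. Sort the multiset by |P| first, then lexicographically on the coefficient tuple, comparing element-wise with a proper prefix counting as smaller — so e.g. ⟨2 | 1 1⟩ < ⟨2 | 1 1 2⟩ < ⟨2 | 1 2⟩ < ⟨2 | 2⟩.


20 minimal non-faces of Δ(Σ) (on 8 rays):

  {1,2}:  v_{1} + v_{2} = 0  ⟹  sig = ⟨2 | 0⟩
  {4,7}:  v_{4} + v_{7} = 0  ⟹  sig = ⟨2 | 0⟩
  {5,6}:  v_{5} + v_{6} = 0  ⟹  sig = ⟨2 | 0⟩
  {1,4}:  v_{1} + v_{4} = v_{5}  ⟹  sig = ⟨2 | 1⟩
  {1,6}:  v_{1} + v_{6} = v_{7}  ⟹  sig = ⟨2 | 1⟩
  {2,5}:  v_{2} + v_{5} = v_{4}  ⟹  sig = ⟨2 | 1⟩
  {2,7}:  v_{2} + v_{7} = v_{6}  ⟹  sig = ⟨2 | 1⟩
  {3,4}:  v_{3} + v_{4} = v_{6}  ⟹  sig = ⟨2 | 1⟩
  {3,5}:  v_{3} + v_{5} = v_{7}  ⟹  sig = ⟨2 | 1⟩
  {3,6}:  v_{3} + v_{6} = v_{8}  ⟹  sig = ⟨2 | 1⟩
  {4,6}:  v_{4} + v_{6} = v_{2}  ⟹  sig = ⟨2 | 1⟩
  {5,7}:  v_{5} + v_{7} = v_{1}  ⟹  sig = ⟨2 | 1⟩
  {5,8}:  v_{5} + v_{8} = v_{3}  ⟹  sig = ⟨2 | 1⟩
  {6,7}:  v_{6} + v_{7} = v_{3}  ⟹  sig = ⟨2 | 1⟩
  {1,8}:  v_{1} + v_{8} = v_{3} + v_{7}  ⟹  sig = ⟨2 | 1 1⟩
  {1,3}:  v_{1} + v_{3} = 2·v_{7}  ⟹  sig = ⟨2 | 2⟩
  {2,3}:  v_{2} + v_{3} = 2·v_{6}  ⟹  sig = ⟨2 | 2⟩
  {4,8}:  v_{4} + v_{8} = 2·v_{6}  ⟹  sig = ⟨2 | 2⟩
  {7,8}:  v_{7} + v_{8} = 2·v_{3}  ⟹  sig = ⟨2 | 2⟩
  {2,8}:  v_{2} + v_{8} = 3·v_{6}  ⟹  sig = ⟨2 | 3⟩

Hence PRS(X_Σ) =
    ⟨2 | 0⟩
    ⟨2 | 0⟩
    ⟨2 | 0⟩
    ⟨2 | 1⟩
    ⟨2 | 1⟩
    ⟨2 | 1⟩
    ⟨2 | 1⟩
    ⟨2 | 1⟩
    ⟨2 | 1⟩
    ⟨2 | 1⟩
    ⟨2 | 1⟩
    ⟨2 | 1⟩
    ⟨2 | 1⟩
    ⟨2 | 1⟩
    ⟨2 | 1 1⟩
    ⟨2 | 2⟩
    ⟨2 | 2⟩
    ⟨2 | 2⟩
    ⟨2 | 2⟩
    ⟨2 | 3⟩


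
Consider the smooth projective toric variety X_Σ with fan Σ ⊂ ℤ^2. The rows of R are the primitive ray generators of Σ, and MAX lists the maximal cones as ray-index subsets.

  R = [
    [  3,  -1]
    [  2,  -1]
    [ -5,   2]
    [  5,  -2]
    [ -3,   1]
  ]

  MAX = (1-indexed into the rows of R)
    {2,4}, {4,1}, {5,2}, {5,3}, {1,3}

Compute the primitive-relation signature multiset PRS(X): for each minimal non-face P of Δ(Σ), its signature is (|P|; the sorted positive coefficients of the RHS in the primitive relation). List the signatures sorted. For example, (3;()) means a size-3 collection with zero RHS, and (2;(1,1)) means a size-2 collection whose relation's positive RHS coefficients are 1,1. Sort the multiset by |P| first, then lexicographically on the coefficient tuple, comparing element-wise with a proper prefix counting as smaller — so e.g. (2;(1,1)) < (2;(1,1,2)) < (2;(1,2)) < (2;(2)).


Σ has 5 primitive collections:

  P = {1,5}:  v_{1} + v_{5} = 0 ; sig = (2;())
  P = {3,4}:  v_{3} + v_{4} = 0 ; sig = (2;())
  P = {1,2}:  v_{1} + v_{2} = v_{4} ; sig = (2;(1))
  P = {2,3}:  v_{2} + v_{3} = v_{5} ; sig = (2;(1))
  P = {4,5}:  v_{4} + v_{5} = v_{2} ; sig = (2;(1))

Signatures (|P|; sorted positive RHS coefficients), sorted:
{ (2;()) ×2,  (2;(1)) ×3 }


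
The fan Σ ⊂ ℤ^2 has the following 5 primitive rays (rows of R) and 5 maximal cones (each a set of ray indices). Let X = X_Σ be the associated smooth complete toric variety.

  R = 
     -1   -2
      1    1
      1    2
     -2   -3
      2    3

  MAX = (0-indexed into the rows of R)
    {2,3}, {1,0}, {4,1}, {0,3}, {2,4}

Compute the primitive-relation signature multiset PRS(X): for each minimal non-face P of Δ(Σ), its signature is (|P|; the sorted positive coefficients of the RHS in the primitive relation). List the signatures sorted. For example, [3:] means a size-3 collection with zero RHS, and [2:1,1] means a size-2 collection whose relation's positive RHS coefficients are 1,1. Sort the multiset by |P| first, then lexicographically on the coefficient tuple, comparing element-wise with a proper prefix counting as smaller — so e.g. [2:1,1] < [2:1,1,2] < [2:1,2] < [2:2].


Minimal non-faces — 5 found among 5 rays, 5 max cones:

  P = {0,2}:  v_{0} + v_{2} = 0  ⟹  sig = [2:]
  P = {3,4}:  v_{3} + v_{4} = 0  ⟹  sig = [2:]
  P = {0,4}:  v_{0} + v_{4} = v_{1}  ⟹  sig = [2:1]
  P = {1,2}:  v_{1} + v_{2} = v_{4}  ⟹  sig = [2:1]
  P = {1,3}:  v_{1} + v_{3} = v_{0}  ⟹  sig = [2:1]

Sorted signature multiset PRS(X):
[[2:], [2:], [2:1], [2:1], [2:1]]


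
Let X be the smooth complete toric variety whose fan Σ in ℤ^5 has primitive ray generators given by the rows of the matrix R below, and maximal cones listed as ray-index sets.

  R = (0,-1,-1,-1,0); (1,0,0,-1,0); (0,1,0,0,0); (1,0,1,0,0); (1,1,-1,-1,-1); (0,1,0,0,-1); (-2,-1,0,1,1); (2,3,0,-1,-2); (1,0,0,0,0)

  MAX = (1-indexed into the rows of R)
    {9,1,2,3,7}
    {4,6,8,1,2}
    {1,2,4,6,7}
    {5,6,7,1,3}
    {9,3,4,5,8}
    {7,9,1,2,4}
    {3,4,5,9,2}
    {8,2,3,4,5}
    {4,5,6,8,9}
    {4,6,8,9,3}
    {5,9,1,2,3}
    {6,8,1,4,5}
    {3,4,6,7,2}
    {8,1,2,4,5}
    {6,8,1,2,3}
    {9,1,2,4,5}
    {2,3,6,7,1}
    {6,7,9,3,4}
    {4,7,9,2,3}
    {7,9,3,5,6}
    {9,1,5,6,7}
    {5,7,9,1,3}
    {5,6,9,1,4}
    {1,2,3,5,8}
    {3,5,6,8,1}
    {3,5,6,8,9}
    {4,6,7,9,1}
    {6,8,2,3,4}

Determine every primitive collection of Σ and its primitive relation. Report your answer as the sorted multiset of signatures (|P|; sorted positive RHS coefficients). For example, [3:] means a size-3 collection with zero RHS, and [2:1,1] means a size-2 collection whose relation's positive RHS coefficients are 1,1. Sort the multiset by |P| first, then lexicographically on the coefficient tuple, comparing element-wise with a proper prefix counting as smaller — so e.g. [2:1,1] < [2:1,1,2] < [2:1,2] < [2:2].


Minimal non-faces — 10 found among 9 rays, 28 max cones:

  P={7,8}:  v_{7} + v_{8} = v_{3} + v_{6}  →  sig = [2:1,1]
  P={4,5,7}:  v_{4} + v_{5} + v_{7} = 0  →  sig = [3:]
  P={1,3,4}:  v_{1} + v_{3} + v_{4} = v_{2}  →  sig = [3:1]
  P={2,5,6}:  v_{2} + v_{5} + v_{6} = v_{1} + v_{8}  →  sig = [3:1,1]
  P={2,5,7}:  v_{2} + v_{5} + v_{7} = v_{1} + v_{3}  →  sig = [3:1,1]
  P={2,6,9}:  v_{2} + v_{6} + v_{9} = v_{4} + v_{5}  →  sig = [3:1,1]
  P={1,8,9}:  v_{1} + v_{8} + v_{9} = v_{4} + 2·v_{5}  →  sig = [3:1,2]
  P={2,8,9}:  v_{2} + v_{8} + v_{9} = v_{3} + 2·v_{4} + 2·v_{5}  →  sig = [3:1,2,2]
  P={1,3,6,9}:  v_{1} + v_{3} + v_{6} + v_{9} = v_{5}  →  sig = [4:1]
  P={3,4,5,6}:  v_{3} + v_{4} + v_{5} + v_{6} = v_{8}  →  sig = [4:1]

Signatures (|P|; sorted positive RHS coefficients), sorted:
{ [2:1,1],  [3:],  [3:1],  [3:1,1] ×3,  [3:1,2],  [3:1,2,2],  [4:1] ×2 }


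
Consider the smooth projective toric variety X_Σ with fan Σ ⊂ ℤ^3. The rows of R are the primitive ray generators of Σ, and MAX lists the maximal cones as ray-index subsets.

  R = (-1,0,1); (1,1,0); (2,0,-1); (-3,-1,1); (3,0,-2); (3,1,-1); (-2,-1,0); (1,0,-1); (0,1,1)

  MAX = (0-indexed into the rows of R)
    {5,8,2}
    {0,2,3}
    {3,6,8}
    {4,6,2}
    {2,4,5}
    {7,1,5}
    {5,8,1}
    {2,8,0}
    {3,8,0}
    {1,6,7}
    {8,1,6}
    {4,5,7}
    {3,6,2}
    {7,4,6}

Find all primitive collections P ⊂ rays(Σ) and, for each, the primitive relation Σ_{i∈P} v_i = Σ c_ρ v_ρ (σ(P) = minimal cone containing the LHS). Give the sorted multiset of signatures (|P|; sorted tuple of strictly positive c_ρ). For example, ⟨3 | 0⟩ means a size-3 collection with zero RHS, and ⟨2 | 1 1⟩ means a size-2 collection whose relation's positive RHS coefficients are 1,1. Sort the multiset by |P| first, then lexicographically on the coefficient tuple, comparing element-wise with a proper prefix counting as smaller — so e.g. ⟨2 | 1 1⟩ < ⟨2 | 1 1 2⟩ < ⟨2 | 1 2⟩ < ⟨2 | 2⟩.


Δ(Σ) — 9 vertices, 17 min non-faces:

  • {0,7}:  v_{0} + v_{7} = 0 ; sig = ⟨2 | 0⟩
  • {3,5}:  v_{3} + v_{5} = 0 ; sig = ⟨2 | 0⟩
  • {0,1}:  v_{0} + v_{1} = v_{8} ; sig = ⟨2 | 1⟩
  • {0,4}:  v_{0} + v_{4} = v_{2} ; sig = ⟨2 | 1⟩
  • {0,6}:  v_{0} + v_{6} = v_{3} ; sig = ⟨2 | 1⟩
  • {1,2}:  v_{1} + v_{2} = v_{5} ; sig = ⟨2 | 1⟩
  • {2,7}:  v_{2} + v_{7} = v_{4} ; sig = ⟨2 | 1⟩
  • {3,7}:  v_{3} + v_{7} = v_{6} ; sig = ⟨2 | 1⟩
  • {4,8}:  v_{4} + v_{8} = v_{5} ; sig = ⟨2 | 1⟩
  • {5,6}:  v_{5} + v_{6} = v_{7} ; sig = ⟨2 | 1⟩
  • {7,8}:  v_{7} + v_{8} = v_{1} ; sig = ⟨2 | 1⟩
  • {0,5}:  v_{0} + v_{5} = v_{2} + v_{8} ; sig = ⟨2 | 1 1⟩
  • {1,3}:  v_{1} + v_{3} = v_{6} + v_{8} ; sig = ⟨2 | 1 1⟩
  • {1,4}:  v_{1} + v_{4} = v_{5} + v_{7} ; sig = ⟨2 | 1 1⟩
  • {3,4}:  v_{3} + v_{4} = v_{2} + v_{6} ; sig = ⟨2 | 1 1⟩
  • {2,6,8}:  v_{2} + v_{6} + v_{8} = 0 ; sig = ⟨3 | 0⟩
  • {2,3,8}:  v_{2} + v_{3} + v_{8} = v_{0} ; sig = ⟨3 | 1⟩

so the primitive-relation signature multiset is
{ ⟨2 | 0⟩ ×2,  ⟨2 | 1⟩ ×9,  ⟨2 | 1 1⟩ ×4,  ⟨3 | 0⟩,  ⟨3 | 1⟩ }


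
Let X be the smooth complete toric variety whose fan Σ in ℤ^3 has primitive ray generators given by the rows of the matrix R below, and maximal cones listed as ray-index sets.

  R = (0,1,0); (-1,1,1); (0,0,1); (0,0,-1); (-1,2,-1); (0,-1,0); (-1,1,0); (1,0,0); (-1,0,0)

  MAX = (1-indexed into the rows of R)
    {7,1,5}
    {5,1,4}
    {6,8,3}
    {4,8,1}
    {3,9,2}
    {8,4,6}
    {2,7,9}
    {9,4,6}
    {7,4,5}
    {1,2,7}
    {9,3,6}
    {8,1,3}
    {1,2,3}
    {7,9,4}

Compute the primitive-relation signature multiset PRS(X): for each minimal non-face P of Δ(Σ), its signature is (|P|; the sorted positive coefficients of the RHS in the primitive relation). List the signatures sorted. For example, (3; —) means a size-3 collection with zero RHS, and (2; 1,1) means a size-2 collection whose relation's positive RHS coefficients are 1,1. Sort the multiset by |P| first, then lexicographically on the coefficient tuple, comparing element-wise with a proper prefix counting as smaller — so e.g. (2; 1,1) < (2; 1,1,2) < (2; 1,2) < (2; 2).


The 16 primitive collections of Σ (r=9, n=3):

  P = {1,6}:  v_{1} + v_{6} = 0  so sig = (2; —)
  P = {3,4}:  v_{3} + v_{4} = 0  so sig = (2; —)
  P = {8,9}:  v_{8} + v_{9} = 0  so sig = (2; —)
  P = {1,9}:  v_{1} + v_{9} = v_{7}  so sig = (2; 1)
  P = {2,4}:  v_{2} + v_{4} = v_{7}  so sig = (2; 1)
  P = {3,7}:  v_{3} + v_{7} = v_{2}  so sig = (2; 1)
  P = {6,7}:  v_{6} + v_{7} = v_{9}  so sig = (2; 1)
  P = {7,8}:  v_{7} + v_{8} = v_{1}  so sig = (2; 1)
  P = {2,6}:  v_{2} + v_{6} = v_{3} + v_{9}  so sig = (2; 1,1)
  P = {2,8}:  v_{2} + v_{8} = v_{1} + v_{3}  so sig = (2; 1,1)
  P = {3,5}:  v_{3} + v_{5} = v_{1} + v_{7}  so sig = (2; 1,1)
  P = {5,6}:  v_{5} + v_{6} = v_{4} + v_{7}  so sig = (2; 1,1)
  P = {2,5}:  v_{2} + v_{5} = v_{1} + 2·v_{7}  so sig = (2; 1,2)
  P = {5,8}:  v_{5} + v_{8} = 2·v_{1} + v_{4}  so sig = (2; 1,2)
  P = {5,9}:  v_{5} + v_{9} = v_{4} + 2·v_{7}  so sig = (2; 1,2)
  P = {1,4,7}:  v_{1} + v_{4} + v_{7} = v_{5}  so sig = (3; 1)

Signatures (|P|; sorted positive RHS coefficients), sorted:
    |P|=2: 15 collections, coeffs (), (), (), (1), (1), (1), (1), (1), (1,1), (1,1), (1,1), (1,1), (1,2), (1,2), (1,2)
    |P|=3: 1 collection, coeffs (1)


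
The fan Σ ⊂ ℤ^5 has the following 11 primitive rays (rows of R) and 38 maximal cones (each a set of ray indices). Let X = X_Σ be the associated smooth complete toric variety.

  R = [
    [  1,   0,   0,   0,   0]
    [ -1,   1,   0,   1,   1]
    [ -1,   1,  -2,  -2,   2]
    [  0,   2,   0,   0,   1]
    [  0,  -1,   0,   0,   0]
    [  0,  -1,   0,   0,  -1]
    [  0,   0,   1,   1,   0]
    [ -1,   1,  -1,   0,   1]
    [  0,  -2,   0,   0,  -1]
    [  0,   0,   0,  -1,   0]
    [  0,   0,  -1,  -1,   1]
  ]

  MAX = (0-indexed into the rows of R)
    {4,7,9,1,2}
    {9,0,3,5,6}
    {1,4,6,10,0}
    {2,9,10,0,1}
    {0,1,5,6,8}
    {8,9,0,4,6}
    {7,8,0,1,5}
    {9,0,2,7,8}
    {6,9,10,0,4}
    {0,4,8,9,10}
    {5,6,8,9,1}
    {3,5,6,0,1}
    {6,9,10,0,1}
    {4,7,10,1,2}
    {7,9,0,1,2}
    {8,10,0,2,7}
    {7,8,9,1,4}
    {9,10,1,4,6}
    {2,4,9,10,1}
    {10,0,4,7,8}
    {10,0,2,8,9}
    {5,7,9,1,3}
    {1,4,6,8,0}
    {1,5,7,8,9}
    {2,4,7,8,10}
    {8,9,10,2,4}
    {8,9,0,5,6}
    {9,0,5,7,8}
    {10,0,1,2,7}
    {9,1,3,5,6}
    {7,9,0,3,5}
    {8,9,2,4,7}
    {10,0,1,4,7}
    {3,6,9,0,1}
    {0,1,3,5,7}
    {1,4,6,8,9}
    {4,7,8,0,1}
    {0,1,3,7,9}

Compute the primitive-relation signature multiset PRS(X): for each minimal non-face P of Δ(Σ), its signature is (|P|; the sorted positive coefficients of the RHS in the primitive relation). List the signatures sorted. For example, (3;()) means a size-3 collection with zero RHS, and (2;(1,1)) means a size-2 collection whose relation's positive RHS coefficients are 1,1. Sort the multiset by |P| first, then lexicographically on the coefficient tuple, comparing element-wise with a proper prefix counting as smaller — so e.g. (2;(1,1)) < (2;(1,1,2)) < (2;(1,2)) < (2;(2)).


Primitive collections (18):

  P={3,8}:  v_{3} + v_{8} = 0 ; sig = (2;())
  P={4,5}:  v_{4} + v_{5} = v_{8} ; sig = (2;(1))
  P={6,7}:  v_{6} + v_{7} = v_{1} ; sig = (2;(1))
  P={2,6}:  v_{2} + v_{6} = v_{1} + v_{9} + v_{10} ; sig = (2;(1,1,1))
  P={3,4}:  v_{3} + v_{4} = v_{0} + v_{1} + v_{9} ; sig = (2;(1,1,1))
  P={5,10}:  v_{5} + v_{10} = v_{0} + v_{7} + v_{8} + v_{9} ; sig = (2;(1,1,1,1))
  P={2,5}:  v_{2} + v_{5} = v_{0} + 2·v_{7} + v_{8} + 2·v_{9} ; sig = (2;(1,1,2,2))
  P={3,10}:  v_{3} + v_{10} = 2·v_{0} + v_{1} + v_{7} + 2·v_{9} ; sig = (2;(1,1,2,2))
  P={2,3}:  v_{2} + v_{3} = 2·v_{0} + v_{1} + 2·v_{7} + 3·v_{9} ; sig = (2;(1,2,2,3))
  P={7,9,10}:  v_{7} + v_{9} + v_{10} = v_{2} ; sig = (3;(1))
  P={1,8,10}:  v_{1} + v_{8} + v_{10} = 2·v_{4} + v_{7} ; sig = (3;(1,2))
  P={1,2,8}:  v_{1} + v_{2} + v_{8} = 2·v_{4} + 2·v_{7} + v_{9} ; sig = (3;(1,2,2))
  P={0,2,4}:  v_{0} + v_{2} + v_{4} = 2·v_{10} ; sig = (3;(2))
  P={6,8,10}:  v_{6} + v_{8} + v_{10} = 2·v_{4} ; sig = (3;(2))
  P={0,1,5,9}:  v_{0} + v_{1} + v_{5} + v_{9} = 0 ; sig = (4;())
  P={0,1,8,9}:  v_{0} + v_{1} + v_{8} + v_{9} = v_{4} ; sig = (4;(1))
  P={0,4,7,9}:  v_{0} + v_{4} + v_{7} + v_{9} = v_{10} ; sig = (4;(1))
  P={0,1,4,9}:  v_{0} + v_{1} + v_{4} + v_{9} = v_{6} + v_{10} ; sig = (4;(1,1))

so the primitive-relation signature multiset is
[(2;()), (2;(1)), (2;(1)), (2;(1,1,1)), (2;(1,1,1)), (2;(1,1,1,1)), (2;(1,1,2,2)), (2;(1,1,2,2)), (2;(1,2,2,3)), (3;(1)), (3;(1,2)), (3;(1,2,2)), (3;(2)), (3;(2)), (4;()), (4;(1)), (4;(1)), (4;(1,1))]
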